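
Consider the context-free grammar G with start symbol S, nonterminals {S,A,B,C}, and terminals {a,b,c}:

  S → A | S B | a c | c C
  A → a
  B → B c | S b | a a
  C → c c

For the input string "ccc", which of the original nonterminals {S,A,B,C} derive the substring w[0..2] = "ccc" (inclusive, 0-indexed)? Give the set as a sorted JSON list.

CNF form of G:
  S -> S B | T0 C | T2 T0 | a
  A -> a
  B -> B T0 | S T1 | T2 T2
  C -> T0 T0
  T0 -> c
  T1 -> b
  T2 -> a

Fill CYK table bottom-up (cells [i..j] with 0 ≤ i ≤ j ≤ 2 only):
  [0..0]={T0}  "c"  orig:{}
  [1..1]={T0}  "c"  orig:{}
  [2..2]={T0}  "c"  orig:{}
  [0..1]={C}  "cc"
  [1..2]={C}  "cc"
  [0..2]={S}  "ccc"

Original NTs in T[0,2] deriving "ccc": ["S"]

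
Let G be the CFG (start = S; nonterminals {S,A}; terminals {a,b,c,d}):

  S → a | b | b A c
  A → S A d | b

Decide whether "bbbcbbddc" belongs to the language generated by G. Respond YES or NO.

Convert to CNF:
  S -> T1 X4 | a | b
  A -> S X3 | b
  T0 -> d
  T1 -> b
  T2 -> c
  X3 -> A T0
  X4 -> A T2

CYK fill:
  cell(0,0) b: {A,S,T1}  orig:{A,S}
  cell(1,1) b: {A,S,T1}  orig:{A,S}
  cell(2,2) b: {A,S,T1}  orig:{A,S}
  cell(3,3) c: {T2}  orig:{}
  cell(4,4) b: {A,S,T1}  orig:{A,S}
  cell(5,5) b: {A,S,T1}  orig:{A,S}
  cell(6,6) d: {T0}  orig:{}
  cell(7,7) d: {T0}  orig:{}
  cell(8,8) c: {T2}  orig:{}
  cell(0,1) bb: ∅
  cell(1,2) bb: ∅
  cell(2,3) bc: {X4}  orig:{}
  cell(3,4) cb: ∅
  cell(4,5) bb: ∅
  cell(5,6) bd: {X3}  orig:{}
  cell(6,7) dd: ∅
  cell(7,8) dc: ∅
  cell(0,2) bbb: ∅
  cell(1,3) bbc: {S}
  cell(2,4) bcb: ∅
  cell(3,5) cbb: ∅
  cell(4,6) bbd: {A}
  cell(5,7) bdd: ∅
  cell(6,8) ddc: ∅
  cell(0,3) bbbc: ∅
  cell(1,4) bbcb: ∅
  cell(2,5) bcbb: ∅
  cell(3,6) cbbd: ∅
  cell(4,7) bbdd: {X3}  orig:{}
  cell(5,8) bddc: ∅
  cell(0,4) bbbcb: ∅
  cell(1,5) bbcbb: ∅
  cell(2,6) bcbbd: ∅
  cell(3,7) cbbdd: ∅
  cell(4,8) bbddc: ∅
  cell(0,5) bbbcbb: ∅
  cell(1,6) bbcbbd: ∅
  cell(2,7) bcbbdd: ∅
  cell(3,8) cbbddc: ∅
  cell(0,6) bbbcbbd: ∅
  cell(1,7) bbcbbdd: {A}
  cell(2,8) bcbbddc: ∅
  cell(0,7) bbbcbbdd: ∅
  cell(1,8) bbcbbddc: {X4}  orig:{}
  cell(0,8) bbbcbbddc: {S}

S ∈ T[0,8] ⇒ YES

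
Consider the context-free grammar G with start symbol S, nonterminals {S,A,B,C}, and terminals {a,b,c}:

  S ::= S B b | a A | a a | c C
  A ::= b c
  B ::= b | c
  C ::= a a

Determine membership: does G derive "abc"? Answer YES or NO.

CNF form of G:
  S -> S X3 | T1 C | T2 A | T2 T2
  A -> T0 T1
  B -> b | c
  C -> T2 T2
  T0 -> b
  T1 -> c
  T2 -> a
  X3 -> B T0

Fill CYK table bottom-up:
  T[0,0] 'a' = {T2}  orig:{}
  T[1,1] 'b' = {B,T0}  orig:{B}
  T[2,2] 'c' = {B,T1}  orig:{B}
  T[0,1] 'ab' = ∅
  T[1,2] 'bc' = {A}
  T[0,2] 'abc' = {S}

S ∈ T[0,2] ⇒ YES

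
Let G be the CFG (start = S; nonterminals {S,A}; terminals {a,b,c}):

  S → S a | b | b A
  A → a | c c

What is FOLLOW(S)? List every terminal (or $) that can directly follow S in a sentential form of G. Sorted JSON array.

Compute FIRST by fixpoint:
[1]
  A via A→a: +{a}
  A via A→c c: +{c}
  S via S→b: +{b}
  FIRST[S]={b}  FIRST[A]={a,c}
[2] — fixpoint
  FIRST[S]={b}  FIRST[A]={a,c}

Compute FOLLOW by fixpoint:
FOLLOW(S) := {$}
pass 1:
  S→S a: FOLLOW(S) ⊇ FIRST(a) = {a}; new: +{a}
  S→b A: FOLLOW(A) ⊇ FOLLOW(S) ⊇ {$,a}; new: +{$,a}
  FOLLOW[S]={$,a}  FOLLOW[A]={$,a}
pass 2: — fixpoint
  FOLLOW[S]={$,a}  FOLLOW[A]={$,a}

FOLLOW(S) = ["$", "a"]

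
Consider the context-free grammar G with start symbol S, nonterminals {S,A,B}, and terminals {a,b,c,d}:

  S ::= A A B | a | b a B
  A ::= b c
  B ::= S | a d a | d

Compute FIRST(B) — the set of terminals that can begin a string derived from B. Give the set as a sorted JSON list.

FIRST iteration:
pass 1:
  A via A→b c: +{b}
  B via B→a d a: +{a}
  B via B→d: +{d}
  S via S→A A B: +{b}
  S via S→a: +{a}
  FIRST[S]={a,b}  FIRST[A]={b}  FIRST[B]={a,d}
pass 2:
  B via B→S: +{b}
  FIRST[S]={a,b}  FIRST[A]={b}  FIRST[B]={a,b,d}
pass 3: done
  FIRST[S]={a,b}  FIRST[A]={b}  FIRST[B]={a,b,d}

FIRST(B) = ["a", "b", "d"]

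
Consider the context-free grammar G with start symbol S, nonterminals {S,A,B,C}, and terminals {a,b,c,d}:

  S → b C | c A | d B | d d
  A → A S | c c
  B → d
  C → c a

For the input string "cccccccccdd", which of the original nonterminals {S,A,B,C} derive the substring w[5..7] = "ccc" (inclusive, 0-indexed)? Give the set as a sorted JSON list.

CNF form of G:
  S -> T0 A | T2 C | T3 B | T3 T3
  A -> A S | T0 T0
  B -> d
  C -> T0 T1
  T0 -> c
  T1 -> a
  T2 -> b
  T3 -> d

CYK fill — only the sub-triangle for w[5..7]:
  cell(5,5) c: {T0}  orig:{}
  cell(6,6) c: {T0}  orig:{}
  cell(7,7) c: {T0}  orig:{}
  cell(5,6) cc: {A}
  cell(6,7) cc: {A}
  cell(5,7) ccc: {S}

Original NTs in T[5,7] deriving "ccc": ["S"]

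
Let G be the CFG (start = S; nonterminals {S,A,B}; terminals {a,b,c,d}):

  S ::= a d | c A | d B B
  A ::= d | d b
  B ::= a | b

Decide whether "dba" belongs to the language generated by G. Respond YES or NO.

Convert to CNF:
  S -> T0 X4 | T2 T0 | T3 A
  A -> T0 T1 | d
  B -> a | b
  T0 -> d
  T1 -> b
  T2 -> a
  T3 -> c
  X4 -> B B

CYK table (by increasing span):
  cell(0,0) d: {A,T0}  orig:{A}
  cell(1,1) b: {B,T1}  orig:{B}
  cell(2,2) a: {B,T2}  orig:{B}
  cell(0,1) db: {A}
  cell(1,2) ba: {X4}  orig:{}
  cell(0,2) dba: {S}

S ∈ T[0,2] ⇒ YES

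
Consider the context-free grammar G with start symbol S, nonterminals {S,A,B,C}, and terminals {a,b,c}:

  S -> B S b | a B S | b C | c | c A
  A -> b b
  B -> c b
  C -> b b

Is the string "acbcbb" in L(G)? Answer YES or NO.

Convert to CNF:
  S -> B X3 | T0 C | T1 A | T2 X4 | c
  A -> T0 T0
  B -> T1 T0
  C -> T0 T0
  T0 -> b
  T1 -> c
  T2 -> a
  X3 -> S T0
  X4 -> B S

CYK fill:
  T[0,0] 'a' = {T2}  orig:{}
  T[1,1] 'c' = {S,T1}  orig:{S}
  T[2,2] 'b' = {T0}  orig:{}
  T[3,3] 'c' = {S,T1}  orig:{S}
  T[4,4] 'b' = {T0}  orig:{}
  T[5,5] 'b' = {T0}  orig:{}
  T[0,1] 'ac' = ∅
  T[1,2] 'cb' = {B,X3}  orig:{B}
  T[2,3] 'bc' = ∅
  T[3,4] 'cb' = {B,X3}  orig:{B}
  T[4,5] 'bb' = {A,C}
  T[0,2] 'acb' = ∅
  T[1,3] 'cbc' = {X4}  orig:{}
  T[2,4] 'bcb' = ∅
  T[3,5] 'cbb' = {S}
  T[0,3] 'acbc' = {S}
  T[1,4] 'cbcb' = {S}
  T[2,5] 'bcbb' = ∅
  T[0,4] 'acbcb' = {X3}  orig:{}
  T[1,5] 'cbcbb' = {X3,X4}  orig:{}
  T[0,5] 'acbcbb' = {S}

S ∈ T[0,5] ⇒ YES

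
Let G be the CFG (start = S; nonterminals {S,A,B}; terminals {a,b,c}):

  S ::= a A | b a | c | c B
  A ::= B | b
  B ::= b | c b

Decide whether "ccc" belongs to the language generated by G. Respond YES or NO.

CNF form of G:
  S -> T0 B | T1 T2 | T2 A | c
  A -> T0 T1 | b
  B -> T0 T1 | b
  T0 -> c
  T1 -> b
  T2 -> a

CYK fill:
  T[0,0] 'c' = {S,T0}  orig:{S}
  T[1,1] 'c' = {S,T0}  orig:{S}
  T[2,2] 'c' = {S,T0}  orig:{S}
  T[0,1] 'cc' = ∅
  T[1,2] 'cc' = ∅
  T[0,2] 'ccc' = ∅

S ∉ T[0,2] ⇒ NO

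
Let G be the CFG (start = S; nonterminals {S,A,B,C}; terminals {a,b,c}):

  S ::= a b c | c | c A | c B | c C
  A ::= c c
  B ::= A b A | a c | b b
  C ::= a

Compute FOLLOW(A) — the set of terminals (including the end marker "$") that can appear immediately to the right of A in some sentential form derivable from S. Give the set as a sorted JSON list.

Compute FIRST by fixpoint:
pass 1:
  A via A→c c: +{c}
  B via B→A b A: +{c}
  B via B→a c: +{a}
  B via B→b b: +{b}
  C via C→a: +{a}
  S via S→a b c: +{a}
  S via S→c: +{c}
  FIRST[S]={a,c}  FIRST[A]={c}  FIRST[B]={a,b,c}  FIRST[C]={a}
pass 2: (no change)
  FIRST[S]={a,c}  FIRST[A]={c}  FIRST[B]={a,b,c}  FIRST[C]={a}

Compute FOLLOW by fixpoint:
seed FOLLOW(S) with $
pass 1:
  B→A b A: FOLLOW(A) ⊇ FIRST(b) = {b}; new: +{b}
  S→c A: FOLLOW(A) ⊇ FOLLOW(S) ⊇ {$}; new: +{$}
  S→c B: FOLLOW(B) ⊇ FOLLOW(S) ⊇ {$}; new: +{$}
  S→c C: FOLLOW(C) ⊇ FOLLOW(S) ⊇ {$}; new: +{$}
  FOLLOW[S]={$}  FOLLOW[A]={$,b}  FOLLOW[B]={$}  FOLLOW[C]={$}
pass 2: done
  FOLLOW[S]={$}  FOLLOW[A]={$,b}  FOLLOW[B]={$}  FOLLOW[C]={$}

FOLLOW(A) = ["$", "b"]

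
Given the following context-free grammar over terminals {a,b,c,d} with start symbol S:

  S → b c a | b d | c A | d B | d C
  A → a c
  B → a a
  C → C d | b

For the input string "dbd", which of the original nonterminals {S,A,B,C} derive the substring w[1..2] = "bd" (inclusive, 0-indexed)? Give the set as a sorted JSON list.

CNF form of G:
  S -> T1 A | T2 B | T2 C | T3 T2 | T3 X4
  A -> T0 T1
  B -> T0 T0
  C -> C T2 | b
  T0 -> a
  T1 -> c
  T2 -> d
  T3 -> b
  X4 -> T1 T0

Fill CYK table bottom-up — only the sub-triangle for w[1..2]:
  [1..1]={C,T3}  "b"  orig:{C}
  [2..2]={T2}  "d"  orig:{}
  [1..2]={C,S}  "bd"

Original NTs in T[1,2] deriving "bd": ["C", "S"]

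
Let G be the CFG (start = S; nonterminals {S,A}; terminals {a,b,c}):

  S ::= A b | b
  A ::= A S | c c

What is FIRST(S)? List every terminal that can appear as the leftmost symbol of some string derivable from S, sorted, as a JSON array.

FIRST sets, iterate to fixpoint:
iter 1:
  A via A→c c: +{c}
  S via S→A b: +{c}
  S via S→b: +{b}
  FIRST(S)={b,c}  FIRST(A)={c}
iter 2: done
  FIRST(S)={b,c}  FIRST(A)={c}

FIRST(S) = ["b", "c"]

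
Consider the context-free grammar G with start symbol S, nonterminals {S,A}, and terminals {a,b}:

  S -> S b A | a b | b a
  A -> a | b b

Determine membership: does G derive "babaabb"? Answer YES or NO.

Convert to CNF:
  S -> S X2 | T0 T1 | T1 T0
  A -> T0 T0 | a
  T0 -> b
  T1 -> a
  X2 -> T0 A

CYK table (by increasing span):
  [0..0]={T0}  "b"  orig:{}
  [1..1]={A,T1}  "a"  orig:{A}
  [2..2]={T0}  "b"  orig:{}
  [3..3]={A,T1}  "a"  orig:{A}
  [4..4]={A,T1}  "a"  orig:{A}
  [5..5]={T0}  "b"  orig:{}
  [6..6]={T0}  "b"  orig:{}
  [0..1]={S,X2}  "ba"  orig:{S}
  [1..2]={S}  "ab"
  [2..3]={S,X2}  "ba"  orig:{S}
  [3..4]=∅  "aa"
  [4..5]={S}  "ab"
  [5..6]={A}  "bb"
  [0..2]=∅  "bab"
  [1..3]=∅  "aba"
  [2..4]=∅  "baa"
  [3..5]=∅  "aab"
  [4..6]=∅  "abb"
  [0..3]={S}  "baba"
  [1..4]=∅  "abaa"
  [2..5]=∅  "baab"
  [3..6]=∅  "aabb"
  [0..4]=∅  "babaa"
  [1..5]=∅  "abaab"
  [2..6]=∅  "baabb"
  [0..5]=∅  "babaab"
  [1..6]=∅  "abaabb"
  [0..6]=∅  "babaabb"

S ∉ T[0,6] ⇒ NO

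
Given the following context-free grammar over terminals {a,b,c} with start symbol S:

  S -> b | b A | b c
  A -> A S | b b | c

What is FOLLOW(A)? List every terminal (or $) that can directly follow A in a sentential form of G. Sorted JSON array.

FIRST iteration:
[1]
  A via A→b b: +{b}
  A via A→c: +{c}
  S via S→b: +{b}
  FIRST(S)={b}  FIRST(A)={b,c}
[2] done
  FIRST(S)={b}  FIRST(A)={b,c}

Compute FOLLOW by fixpoint:
seed FOLLOW(S) with $
pass 1:
  A→A S: FOLLOW(A) ⊇ FIRST(S) = {b}; new: +{b}
  A→A S: FOLLOW(S) ⊇ FOLLOW(A) ⊇ {b}; new: +{b}
  S→b A: FOLLOW(A) ⊇ FOLLOW(S) ⊇ {$,b}; new: +{$}
  FOLLOW(S)={$,b}  FOLLOW(A)={$,b}
pass 2: — fixpoint
  FOLLOW(S)={$,b}  FOLLOW(A)={$,b}

FOLLOW(A) = ["$", "b"]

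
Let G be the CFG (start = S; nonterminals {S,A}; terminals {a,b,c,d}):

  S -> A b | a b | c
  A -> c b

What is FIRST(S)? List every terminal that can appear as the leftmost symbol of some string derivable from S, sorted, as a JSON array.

FIRST iteration:
[1]
  A via A→c b: +{c}
  S via S→A b: +{c}
  S via S→a b: +{a}
  FIRST[S]={a,c}  FIRST[A]={c}
[2] — fixpoint
  FIRST[S]={a,c}  FIRST[A]={c}

FIRST(S) = ["a", "c"]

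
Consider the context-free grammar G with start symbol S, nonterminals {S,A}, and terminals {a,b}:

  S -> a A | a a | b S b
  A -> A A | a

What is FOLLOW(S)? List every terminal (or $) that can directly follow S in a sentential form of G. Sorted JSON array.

FIRST iteration:
round 1:
  A via A→a: +{a}
  S via S→a A: +{a}
  S via S→b S b: +{b}
  S: {a,b}  A: {a}
round 2: (no change)
  S: {a,b}  A: {a}

Compute FOLLOW by fixpoint:
seed FOLLOW(S) with $
iter 1:
  A→A A: FOLLOW(A) ⊇ FIRST(A) = {a}; new: +{a}
  S→a A: FOLLOW(A) ⊇ FOLLOW(S) ⊇ {$}; new: +{$}
  S→b S b: FOLLOW(S) ⊇ FIRST(b) = {b}; new: +{b}
  FOLLOW[S]={$,b}  FOLLOW[A]={$,a}
iter 2:
  S→a A: FOLLOW(A) ⊇ FOLLOW(S) ⊇ {$,b}; new: +{b}
  FOLLOW[S]={$,b}  FOLLOW[A]={$,a,b}
iter 3: (no change)
  FOLLOW[S]={$,b}  FOLLOW[A]={$,a,b}

FOLLOW(S) = ["$", "b"]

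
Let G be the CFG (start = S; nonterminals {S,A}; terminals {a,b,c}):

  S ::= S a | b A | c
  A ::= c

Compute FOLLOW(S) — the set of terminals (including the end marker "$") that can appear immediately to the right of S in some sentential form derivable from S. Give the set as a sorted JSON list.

Compute FIRST by fixpoint:
[1]
  A via A→c: +{c}
  S via S→b A: +{b}
  S via S→c: +{c}
  S: {b,c}  A: {c}
[2] — fixpoint
  S: {b,c}  A: {c}

FOLLOW sets:
FOLLOW(S) := {$}
pass 1:
  S→S a: FOLLOW(S) ⊇ FIRST(a) = {a}; new: +{a}
  S→b A: FOLLOW(A) ⊇ FOLLOW(S) ⊇ {$,a}; new: +{$,a}
  FOLLOW(S)={$,a}  FOLLOW(A)={$,a}
pass 2: (no change)
  FOLLOW(S)={$,a}  FOLLOW(A)={$,a}

FOLLOW(S) = ["$", "a"]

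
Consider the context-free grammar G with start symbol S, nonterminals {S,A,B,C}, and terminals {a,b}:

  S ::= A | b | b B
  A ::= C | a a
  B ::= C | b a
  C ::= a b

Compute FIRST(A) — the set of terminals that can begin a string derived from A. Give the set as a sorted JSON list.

Compute FIRST by fixpoint:
iter 1:
  A via A→a a: +{a}
  B via B→b a: +{b}
  C via C→a b: +{a}
  S via S→A: +{a}
  S via S→b: +{b}
  FIRST[S]={a,b}  FIRST[A]={a}  FIRST[B]={b}  FIRST[C]={a}
iter 2:
  B via B→C: +{a}
  FIRST[S]={a,b}  FIRST[A]={a}  FIRST[B]={a,b}  FIRST[C]={a}
iter 3: (stable)
  FIRST[S]={a,b}  FIRST[A]={a}  FIRST[B]={a,b}  FIRST[C]={a}

FIRST(A) = ["a"]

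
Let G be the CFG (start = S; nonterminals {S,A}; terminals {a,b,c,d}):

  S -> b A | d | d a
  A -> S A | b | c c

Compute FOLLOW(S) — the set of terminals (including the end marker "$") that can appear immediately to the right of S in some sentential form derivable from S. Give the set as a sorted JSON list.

FIRST iteration:
pass 1:
  A via A→b: +{b}
  A via A→c c: +{c}
  S via S→b A: +{b}
  S via S→d: +{d}
  S: {b,d}  A: {b,c}
pass 2:
  A via A→S A: +{d}
  S: {b,d}  A: {b,c,d}
pass 3: (stable)
  S: {b,d}  A: {b,c,d}

FOLLOW sets:
initialize: $ ∈ FOLLOW(S)
pass 1:
  A→S A: FOLLOW(S) ⊇ FIRST(A) = {b,c,d}; new: +{b,c,d}
  S→b A: FOLLOW(A) ⊇ FOLLOW(S) ⊇ {$,b,c,d}; new: +{$,b,c,d}
  FOLLOW[S]={$,b,c,d}  FOLLOW[A]={$,b,c,d}
pass 2: — fixpoint
  FOLLOW[S]={$,b,c,d}  FOLLOW[A]={$,b,c,d}

FOLLOW(S) = ["$", "b", "c", "d"]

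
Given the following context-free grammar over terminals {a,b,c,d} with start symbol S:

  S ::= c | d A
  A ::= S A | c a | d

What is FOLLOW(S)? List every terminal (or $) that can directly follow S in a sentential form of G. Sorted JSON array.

FIRST sets, iterate to fixpoint:
[1]
  A via A→c a: +{c}
  A via A→d: +{d}
  S via S→c: +{c}
  S via S→d A: +{d}
  FIRST(S)={c,d}  FIRST(A)={c,d}
[2] — fixpoint
  FIRST(S)={c,d}  FIRST(A)={c,d}

Compute FOLLOW by fixpoint:
seed FOLLOW(S) with $
round 1:
  A→S A: FOLLOW(S) ⊇ FIRST(A) = {c,d}; new: +{c,d}
  S→d A: FOLLOW(A) ⊇ FOLLOW(S) ⊇ {$,c,d}; new: +{$,c,d}
  FOLLOW(S)={$,c,d}  FOLLOW(A)={$,c,d}
round 2: (no change)
  FOLLOW(S)={$,c,d}  FOLLOW(A)={$,c,d}

FOLLOW(S) = ["$", "c", "d"]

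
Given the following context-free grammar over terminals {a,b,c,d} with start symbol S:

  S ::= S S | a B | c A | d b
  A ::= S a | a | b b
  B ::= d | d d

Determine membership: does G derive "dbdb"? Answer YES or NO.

Convert to CNF:
  S -> S S | T0 B | T2 T1 | T3 A
  A -> S T0 | T1 T1 | a
  B -> T2 T2 | d
  T0 -> a
  T1 -> b
  T2 -> d
  T3 -> c

CYK fill:
  [0..0]={B,T2}  "d"  orig:{B}
  [1..1]={T1}  "b"  orig:{}
  [2..2]={B,T2}  "d"  orig:{B}
  [3..3]={T1}  "b"  orig:{}
  [0..1]={S}  "db"
  [1..2]=∅  "bd"
  [2..3]={S}  "db"
  [0..2]=∅  "dbd"
  [1..3]=∅  "bdb"
  [0..3]={S}  "dbdb"

S ∈ T[0,3] ⇒ YES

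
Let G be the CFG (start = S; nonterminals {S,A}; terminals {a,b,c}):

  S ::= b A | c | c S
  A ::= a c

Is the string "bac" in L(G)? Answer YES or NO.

Convert to CNF:
  S -> T1 S | T2 A | c
  A -> T0 T1
  T0 -> a
  T1 -> c
  T2 -> b

CYK table (by increasing span):
  [0..0]={T2}  "b"  orig:{}
  [1..1]={T0}  "a"  orig:{}
  [2..2]={S,T1}  "c"  orig:{S}
  [0..1]=∅  "ba"
  [1..2]={A}  "ac"
  [0..2]={S}  "bac"

S ∈ T[0,2] ⇒ YES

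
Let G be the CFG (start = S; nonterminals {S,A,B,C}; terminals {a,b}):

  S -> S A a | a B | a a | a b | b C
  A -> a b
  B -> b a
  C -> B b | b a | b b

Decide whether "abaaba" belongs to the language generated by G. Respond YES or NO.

Convert to CNF:
  S -> S X2 | T0 B | T0 T0 | T0 T1 | T1 C
  A -> T0 T1
  B -> T1 T0
  C -> B T1 | T1 T0 | T1 T1
  T0 -> a
  T1 -> b
  X2 -> A T0

CYK table (by increasing span):
  [0..0]={T0}  "a"  orig:{}
  [1..1]={T1}  "b"  orig:{}
  [2..2]={T0}  "a"  orig:{}
  [3..3]={T0}  "a"  orig:{}
  [4..4]={T1}  "b"  orig:{}
  [5..5]={T0}  "a"  orig:{}
  [0..1]={A,S}  "ab"
  [1..2]={B,C}  "ba"
  [2..3]={S}  "aa"
  [3..4]={A,S}  "ab"
  [4..5]={B,C}  "ba"
  [0..2]={S,X2}  "aba"  orig:{S}
  [1..3]=∅  "baa"
  [2..4]=∅  "aab"
  [3..5]={S,X2}  "aba"  orig:{S}
  [0..3]=∅  "abaa"
  [1..4]=∅  "baab"
  [2..5]=∅  "aaba"
  [0..4]=∅  "abaab"
  [1..5]=∅  "baaba"
  [0..5]={S}  "abaaba"

S ∈ T[0,5] ⇒ YES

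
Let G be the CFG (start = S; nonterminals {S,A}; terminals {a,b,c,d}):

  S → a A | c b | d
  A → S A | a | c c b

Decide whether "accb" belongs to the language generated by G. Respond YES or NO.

CNF form of G:
  S -> T0 T1 | T2 A | d
  A -> S A | T0 X3 | a
  T0 -> c
  T1 -> b
  T2 -> a
  X3 -> T0 T1

Fill CYK table bottom-up:
  cell(0,0) a: {A,T2}  orig:{A}
  cell(1,1) c: {T0}  orig:{}
  cell(2,2) c: {T0}  orig:{}
  cell(3,3) b: {T1}  orig:{}
  cell(0,1) ac: ∅
  cell(1,2) cc: ∅
  cell(2,3) cb: {S,X3}  orig:{S}
  cell(0,2) acc: ∅
  cell(1,3) ccb: {A}
  cell(0,3) accb: {S}

S ∈ T[0,3] ⇒ YES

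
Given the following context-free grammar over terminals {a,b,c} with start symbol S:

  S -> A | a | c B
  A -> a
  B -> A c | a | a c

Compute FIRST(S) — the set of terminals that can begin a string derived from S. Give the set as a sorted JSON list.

Compute FIRST by fixpoint:
[1]
  A via A→a: +{a}
  B via B→A c: +{a}
  S via S→A: +{a}
  S via S→c B: +{c}
  FIRST[S]={a,c}  FIRST[A]={a}  FIRST[B]={a}
[2] (stable)
  FIRST[S]={a,c}  FIRST[A]={a}  FIRST[B]={a}

FIRST(S) = ["a", "c"]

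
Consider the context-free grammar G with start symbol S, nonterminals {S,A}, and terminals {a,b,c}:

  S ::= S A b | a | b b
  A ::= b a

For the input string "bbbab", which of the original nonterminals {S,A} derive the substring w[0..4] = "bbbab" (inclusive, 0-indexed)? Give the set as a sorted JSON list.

CNF form of G:
  S -> S X2 | T0 T0 | a
  A -> T0 T1
  T0 -> b
  T1 -> a
  X2 -> A T0

CYK table (by increasing span) — only the sub-triangle for w[0..4]:
  cell(0,0) b: {T0}  orig:{}
  cell(1,1) b: {T0}  orig:{}
  cell(2,2) b: {T0}  orig:{}
  cell(3,3) a: {S,T1}  orig:{S}
  cell(4,4) b: {T0}  orig:{}
  cell(0,1) bb: {S}
  cell(1,2) bb: {S}
  cell(2,3) ba: {A}
  cell(3,4) ab: ∅
  cell(0,2) bbb: ∅
  cell(1,3) bba: ∅
  cell(2,4) bab: {X2}  orig:{}
  cell(0,3) bbba: ∅
  cell(1,4) bbab: ∅
  cell(0,4) bbbab: {S}

Original NTs in T[0,4] deriving "bbbab": ["S"]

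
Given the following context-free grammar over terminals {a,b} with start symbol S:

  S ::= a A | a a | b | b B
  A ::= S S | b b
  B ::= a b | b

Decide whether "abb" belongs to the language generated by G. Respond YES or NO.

Convert to CNF:
  S -> T0 B | T1 A | T1 T1 | b
  A -> S S | T0 T0
  B -> T1 T0 | b
  T0 -> b
  T1 -> a

CYK fill:
  T[0,0] 'a' = {T1}  orig:{}
  T[1,1] 'b' = {B,S,T0}  orig:{B,S}
  T[2,2] 'b' = {B,S,T0}  orig:{B,S}
  T[0,1] 'ab' = {B}
  T[1,2] 'bb' = {A,S}
  T[0,2] 'abb' = {S}

S ∈ T[0,2] ⇒ YES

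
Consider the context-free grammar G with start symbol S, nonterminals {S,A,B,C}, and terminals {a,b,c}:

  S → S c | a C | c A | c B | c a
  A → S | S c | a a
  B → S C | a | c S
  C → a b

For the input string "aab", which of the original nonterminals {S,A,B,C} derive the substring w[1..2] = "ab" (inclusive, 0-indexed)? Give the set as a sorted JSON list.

Convert to CNF:
  S -> S T0 | T0 A | T0 B | T0 T1 | T1 C
  A -> S T0 | T0 A | T0 B | T0 T1 | T1 C | T1 T1
  B -> S C | T0 S | a
  C -> T1 T2
  T0 -> c
  T1 -> a
  T2 -> b

CYK table (by increasing span) — only the sub-triangle for w[1..2]:
  T[1,1] 'a' = {B,T1}  orig:{B}
  T[2,2] 'b' = {T2}  orig:{}
  T[1,2] 'ab' = {C}

Original NTs in T[1,2] deriving "ab": ["C"]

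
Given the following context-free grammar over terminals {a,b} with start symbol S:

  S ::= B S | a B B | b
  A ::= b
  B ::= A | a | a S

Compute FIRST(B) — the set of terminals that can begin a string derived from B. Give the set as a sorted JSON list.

Compute FIRST by fixpoint:
[1]
  A via A→b: +{b}
  B via B→A: +{b}
  B via B→a: +{a}
  S via S→B S: +{a,b}
  FIRST[S]={a,b}  FIRST[A]={b}  FIRST[B]={a,b}
[2] (stable)
  FIRST[S]={a,b}  FIRST[A]={b}  FIRST[B]={a,b}

FIRST(B) = ["a", "b"]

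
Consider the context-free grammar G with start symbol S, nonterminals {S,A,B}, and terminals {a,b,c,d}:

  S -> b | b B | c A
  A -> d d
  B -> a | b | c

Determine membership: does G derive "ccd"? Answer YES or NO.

CNF form of G:
  S -> T1 B | T2 A | b
  A -> T0 T0
  B -> a | b | c
  T0 -> d
  T1 -> b
  T2 -> c

CYK fill:
  cell(0,0) c: {B,T2}  orig:{B}
  cell(1,1) c: {B,T2}  orig:{B}
  cell(2,2) d: {T0}  orig:{}
  cell(0,1) cc: ∅
  cell(1,2) cd: ∅
  cell(0,2) ccd: ∅

S ∉ T[0,2] ⇒ NO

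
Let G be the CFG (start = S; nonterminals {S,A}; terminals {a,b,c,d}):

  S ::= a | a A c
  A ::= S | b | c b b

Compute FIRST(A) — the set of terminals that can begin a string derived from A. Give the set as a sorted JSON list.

Compute FIRST by fixpoint:
iter 1:
  A via A→b: +{b}
  A via A→c b b: +{c}
  S via S→a: +{a}
  S: {a}  A: {b,c}
iter 2:
  A via A→S: +{a}
  S: {a}  A: {a,b,c}
iter 3: — fixpoint
  S: {a}  A: {a,b,c}

FIRST(A) = ["a", "b", "c"]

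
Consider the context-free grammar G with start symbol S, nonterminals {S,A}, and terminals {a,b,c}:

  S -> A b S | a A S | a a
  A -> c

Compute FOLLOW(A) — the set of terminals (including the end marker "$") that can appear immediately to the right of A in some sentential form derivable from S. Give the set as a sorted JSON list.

Compute FIRST by fixpoint:
round 1:
  A via A→c: +{c}
  S via S→A b S: +{c}
  S via S→a A S: +{a}
  FIRST(S)={a,c}  FIRST(A)={c}
round 2: done
  FIRST(S)={a,c}  FIRST(A)={c}

FOLLOW sets:
seed FOLLOW(S) with $
iter 1:
  S→A b S: FOLLOW(A) ⊇ FIRST(b) = {b}; new: +{b}
  S→a A S: FOLLOW(A) ⊇ FIRST(S) = {a,c}; new: +{a,c}
  FOLLOW(S)={$}  FOLLOW(A)={a,b,c}
iter 2: (no change)
  FOLLOW(S)={$}  FOLLOW(A)={a,b,c}

FOLLOW(A) = ["a", "b", "c"]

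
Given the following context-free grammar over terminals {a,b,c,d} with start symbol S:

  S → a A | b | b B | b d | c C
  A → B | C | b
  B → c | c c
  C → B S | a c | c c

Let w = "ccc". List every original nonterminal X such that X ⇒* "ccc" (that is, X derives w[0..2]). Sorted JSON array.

CNF form of G:
  S -> T0 A | T1 C | T2 B | T2 T3 | b
  A -> B S | T0 T1 | T1 T1 | b | c
  B -> T1 T1 | c
  C -> B S | T0 T1 | T1 T1
  T0 -> a
  T1 -> c
  T2 -> b
  T3 -> d

Fill CYK table bottom-up — only the sub-triangle for w[0..2]:
  cell(0,0) c: {A,B,T1}  orig:{A,B}
  cell(1,1) c: {A,B,T1}  orig:{A,B}
  cell(2,2) c: {A,B,T1}  orig:{A,B}
  cell(0,1) cc: {A,B,C}
  cell(1,2) cc: {A,B,C}
  cell(0,2) ccc: {S}

Original NTs in T[0,2] deriving "ccc": ["S"]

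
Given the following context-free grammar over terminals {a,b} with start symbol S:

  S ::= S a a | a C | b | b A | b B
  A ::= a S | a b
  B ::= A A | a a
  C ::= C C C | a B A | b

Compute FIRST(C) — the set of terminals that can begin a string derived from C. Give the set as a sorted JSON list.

Compute FIRST by fixpoint:
pass 1:
  A via A→a S: +{a}
  B via B→A A: +{a}
  C via C→a B A: +{a}
  C via C→b: +{b}
  S via S→a C: +{a}
  S via S→b: +{b}
  FIRST[S]={a,b}  FIRST[A]={a}  FIRST[B]={a}  FIRST[C]={a,b}
pass 2: — fixpoint
  FIRST[S]={a,b}  FIRST[A]={a}  FIRST[B]={a}  FIRST[C]={a,b}

FIRST(C) = ["a", "b"]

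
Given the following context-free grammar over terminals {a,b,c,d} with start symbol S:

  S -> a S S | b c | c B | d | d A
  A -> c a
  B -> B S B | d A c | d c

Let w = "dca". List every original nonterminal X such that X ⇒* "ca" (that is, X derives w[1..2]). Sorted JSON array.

Convert to CNF:
  S -> T0 B | T1 X6 | T2 A | T3 T0 | d
  A -> T0 T1
  B -> B X4 | T2 T0 | T2 X5
  T0 -> c
  T1 -> a
  T2 -> d
  T3 -> b
  X4 -> S B
  X5 -> A T0
  X6 -> S S

CYK table (by increasing span) — only the sub-triangle for w[1..2]:
  [1..1]={T0}  "c"  orig:{}
  [2..2]={T1}  "a"  orig:{}
  [1..2]={A}  "ca"

Original NTs in T[1,2] deriving "ca": ["A"]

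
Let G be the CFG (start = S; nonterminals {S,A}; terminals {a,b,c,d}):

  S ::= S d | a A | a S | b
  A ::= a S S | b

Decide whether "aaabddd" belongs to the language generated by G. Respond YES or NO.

Convert to CNF:
  S -> S T1 | T0 A | T0 S | b
  A -> T0 X2 | b
  T0 -> a
  T1 -> d
  X2 -> S S

Fill CYK table bottom-up:
  cell(0,0) a: {T0}  orig:{}
  cell(1,1) a: {T0}  orig:{}
  cell(2,2) a: {T0}  orig:{}
  cell(3,3) b: {A,S}
  cell(4,4) d: {T1}  orig:{}
  cell(5,5) d: {T1}  orig:{}
  cell(6,6) d: {T1}  orig:{}
  cell(0,1) aa: ∅
  cell(1,2) aa: ∅
  cell(2,3) ab: {S}
  cell(3,4) bd: {S}
  cell(4,5) dd: ∅
  cell(5,6) dd: ∅
  cell(0,2) aaa: ∅
  cell(1,3) aab: {S}
  cell(2,4) abd: {S}
  cell(3,5) bdd: {S}
  cell(4,6) ddd: ∅
  cell(0,3) aaab: {S}
  cell(1,4) aabd: {S}
  cell(2,5) abdd: {S}
  cell(3,6) bddd: {S}
  cell(0,4) aaabd: {S}
  cell(1,5) aabdd: {S}
  cell(2,6) abddd: {S}
  cell(0,5) aaabdd: {S}
  cell(1,6) aabddd: {S}
  cell(0,6) aaabddd: {S}

S ∈ T[0,6] ⇒ YES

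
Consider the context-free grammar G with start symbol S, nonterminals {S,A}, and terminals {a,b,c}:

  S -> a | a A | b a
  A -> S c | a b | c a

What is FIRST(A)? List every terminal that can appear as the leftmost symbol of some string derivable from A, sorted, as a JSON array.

Compute FIRST by fixpoint:
iter 1:
  A via A→a b: +{a}
  A via A→c a: +{c}
  S via S→a: +{a}
  S via S→b a: +{b}
  FIRST[S]={a,b}  FIRST[A]={a,c}
iter 2:
  A via A→S c: +{b}
  FIRST[S]={a,b}  FIRST[A]={a,b,c}
iter 3: done
  FIRST[S]={a,b}  FIRST[A]={a,b,c}

FIRST(A) = ["a", "b", "c"]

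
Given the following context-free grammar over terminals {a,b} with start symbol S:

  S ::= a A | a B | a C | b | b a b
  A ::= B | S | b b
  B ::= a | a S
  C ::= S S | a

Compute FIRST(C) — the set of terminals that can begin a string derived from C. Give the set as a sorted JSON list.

FIRST iteration:
iter 1:
  A via A→b b: +{b}
  B via B→a: +{a}
  C via C→a: +{a}
  S via S→a A: +{a}
  S via S→b: +{b}
  S: {a,b}  A: {b}  B: {a}  C: {a}
iter 2:
  A via A→B: +{a}
  C via C→S S: +{b}
  S: {a,b}  A: {a,b}  B: {a}  C: {a,b}
iter 3: (no change)
  S: {a,b}  A: {a,b}  B: {a}  C: {a,b}

FIRST(C) = ["a", "b"]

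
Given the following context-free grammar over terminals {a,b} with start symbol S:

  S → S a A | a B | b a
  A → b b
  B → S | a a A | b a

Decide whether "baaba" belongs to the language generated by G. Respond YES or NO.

Convert to CNF:
  S -> S X4 | T0 T1 | T1 B
  A -> T0 T0
  B -> S X2 | T0 T1 | T1 B | T1 X3
  T0 -> b
  T1 -> a
  X2 -> T1 A
  X3 -> T1 A
  X4 -> T1 A

Fill CYK table bottom-up:
  [0..0]={T0}  "b"  orig:{}
  [1..1]={T1}  "a"  orig:{}
  [2..2]={T1}  "a"  orig:{}
  [3..3]={T0}  "b"  orig:{}
  [4..4]={T1}  "a"  orig:{}
  [0..1]={B,S}  "ba"
  [1..2]=∅  "aa"
  [2..3]=∅  "ab"
  [3..4]={B,S}  "ba"
  [0..2]=∅  "baa"
  [1..3]=∅  "aab"
  [2..4]={B,S}  "aba"
  [0..3]=∅  "baab"
  [1..4]={B,S}  "aaba"
  [0..4]=∅  "baaba"

S ∉ T[0,4] ⇒ NO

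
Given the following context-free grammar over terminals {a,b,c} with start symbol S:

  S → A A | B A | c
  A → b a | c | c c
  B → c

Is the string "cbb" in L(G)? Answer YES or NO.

Convert to CNF:
  S -> A A | B A | c
  A -> T0 T1 | T2 T2 | c
  B -> c
  T0 -> b
  T1 -> a
  T2 -> c

Fill CYK table bottom-up:
  cell(0,0) c: {A,B,S,T2}  orig:{A,B,S}
  cell(1,1) b: {T0}  orig:{}
  cell(2,2) b: {T0}  orig:{}
  cell(0,1) cb: ∅
  cell(1,2) bb: ∅
  cell(0,2) cbb: ∅

S ∉ T[0,2] ⇒ NO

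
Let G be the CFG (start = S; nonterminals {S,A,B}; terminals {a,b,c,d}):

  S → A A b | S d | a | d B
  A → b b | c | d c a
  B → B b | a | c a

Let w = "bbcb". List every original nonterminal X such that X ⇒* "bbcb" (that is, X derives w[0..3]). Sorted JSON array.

Convert to CNF:
  S -> A X5 | S T1 | T1 B | a
  A -> T0 T0 | T1 X4 | c
  B -> B T0 | T2 T3 | a
  T0 -> b
  T1 -> d
  T2 -> c
  T3 -> a
  X4 -> T2 T3
  X5 -> A T0

CYK fill, restricted to cells inside w[0..3]:
  T[0,0] 'b' = {T0}  orig:{}
  T[1,1] 'b' = {T0}  orig:{}
  T[2,2] 'c' = {A,T2}  orig:{A}
  T[3,3] 'b' = {T0}  orig:{}
  T[0,1] 'bb' = {A}
  T[1,2] 'bc' = ∅
  T[2,3] 'cb' = {X5}  orig:{}
  T[0,2] 'bbc' = ∅
  T[1,3] 'bcb' = ∅
  T[0,3] 'bbcb' = {S}

Original NTs in T[0,3] deriving "bbcb": ["S"]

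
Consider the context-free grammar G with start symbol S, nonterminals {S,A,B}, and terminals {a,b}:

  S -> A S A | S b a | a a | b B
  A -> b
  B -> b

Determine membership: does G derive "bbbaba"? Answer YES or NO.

Convert to CNF:
  S -> A X2 | S X3 | T0 B | T1 T1
  A -> b
  B -> b
  T0 -> b
  T1 -> a
  X2 -> S A
  X3 -> T0 T1

CYK fill:
  T[0,0] 'b' = {A,B,T0}  orig:{A,B}
  T[1,1] 'b' = {A,B,T0}  orig:{A,B}
  T[2,2] 'b' = {A,B,T0}  orig:{A,B}
  T[3,3] 'a' = {T1}  orig:{}
  T[4,4] 'b' = {A,B,T0}  orig:{A,B}
  T[5,5] 'a' = {T1}  orig:{}
  T[0,1] 'bb' = {S}
  T[1,2] 'bb' = {S}
  T[2,3] 'ba' = {X3}  orig:{}
  T[3,4] 'ab' = ∅
  T[4,5] 'ba' = {X3}  orig:{}
  T[0,2] 'bbb' = {X2}  orig:{}
  T[1,3] 'bba' = ∅
  T[2,4] 'bab' = ∅
  T[3,5] 'aba' = ∅
  T[0,3] 'bbba' = {S}
  T[1,4] 'bbab' = ∅
  T[2,5] 'baba' = ∅
  T[0,4] 'bbbab' = {X2}  orig:{}
  T[1,5] 'bbaba' = ∅
  T[0,5] 'bbbaba' = {S}

S ∈ T[0,5] ⇒ YES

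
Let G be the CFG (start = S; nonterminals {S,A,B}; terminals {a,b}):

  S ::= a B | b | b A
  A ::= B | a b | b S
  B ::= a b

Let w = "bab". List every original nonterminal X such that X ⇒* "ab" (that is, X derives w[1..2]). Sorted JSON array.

CNF form of G:
  S -> T0 B | T1 A | b
  A -> T0 T1 | T1 S
  B -> T0 T1
  T0 -> a
  T1 -> b

CYK table (by increasing span) — only the sub-triangle for w[1..2]:
  cell(1,1) a: {T0}  orig:{}
  cell(2,2) b: {S,T1}  orig:{S}
  cell(1,2) ab: {A,B}

Original NTs in T[1,2] deriving "ab": ["A", "B"]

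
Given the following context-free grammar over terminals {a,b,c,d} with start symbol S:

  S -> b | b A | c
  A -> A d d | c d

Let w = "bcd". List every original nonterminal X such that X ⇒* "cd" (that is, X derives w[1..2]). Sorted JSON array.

Convert to CNF:
  S -> T2 A | b | c
  A -> A X3 | T1 T0
  T0 -> d
  T1 -> c
  T2 -> b
  X3 -> T0 T0

CYK fill (cells [i..j] with 1 ≤ i ≤ j ≤ 2 only):
  T[1,1] 'c' = {S,T1}  orig:{S}
  T[2,2] 'd' = {T0}  orig:{}
  T[1,2] 'cd' = {A}

Original NTs in T[1,2] deriving "cd": ["A"]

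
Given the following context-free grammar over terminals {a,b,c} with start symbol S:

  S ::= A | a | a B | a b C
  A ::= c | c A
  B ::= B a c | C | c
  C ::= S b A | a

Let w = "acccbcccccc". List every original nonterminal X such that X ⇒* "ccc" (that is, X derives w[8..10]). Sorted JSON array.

Convert to CNF:
  S -> T0 A | T1 B | T1 X6 | a | c
  A -> T0 A | c
  B -> B X3 | S X4 | a | c
  C -> S X5 | a
  T0 -> c
  T1 -> a
  T2 -> b
  X3 -> T1 T0
  X4 -> T2 A
  X5 -> T2 A
  X6 -> T2 C

CYK table (by increasing span) — only the sub-triangle for w[8..10]:
  T[8,8] 'c' = {A,B,S,T0}  orig:{A,B,S}
  T[9,9] 'c' = {A,B,S,T0}  orig:{A,B,S}
  T[10,10] 'c' = {A,B,S,T0}  orig:{A,B,S}
  T[8,9] 'cc' = {A,S}
  T[9,10] 'cc' = {A,S}
  T[8,10] 'ccc' = {A,S}

Original NTs in T[8,10] deriving "ccc": ["A", "S"]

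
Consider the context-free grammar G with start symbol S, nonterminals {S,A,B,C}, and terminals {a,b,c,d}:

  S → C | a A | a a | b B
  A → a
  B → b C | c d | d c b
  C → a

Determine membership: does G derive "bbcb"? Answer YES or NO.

CNF form of G:
  S -> T0 B | T3 A | T3 T3 | a
  A -> a
  B -> T0 C | T1 T2 | T2 X4
  C -> a
  T0 -> b
  T1 -> c
  T2 -> d
  T3 -> a
  X4 -> T1 T0

CYK table (by increasing span):
  [0..0]={T0}  "b"  orig:{}
  [1..1]={T0}  "b"  orig:{}
  [2..2]={T1}  "c"  orig:{}
  [3..3]={T0}  "b"  orig:{}
  [0..1]=∅  "bb"
  [1..2]=∅  "bc"
  [2..3]={X4}  "cb"  orig:{}
  [0..2]=∅  "bbc"
  [1..3]=∅  "bcb"
  [0..3]=∅  "bbcb"

S ∉ T[0,3] ⇒ NO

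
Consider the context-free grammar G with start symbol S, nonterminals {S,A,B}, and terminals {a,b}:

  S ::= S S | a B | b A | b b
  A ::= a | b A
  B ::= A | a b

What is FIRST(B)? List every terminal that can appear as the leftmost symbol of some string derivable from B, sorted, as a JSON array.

Compute FIRST by fixpoint:
[1]
  A via A→a: +{a}
  A via A→b A: +{b}
  B via B→A: +{a,b}
  S via S→a B: +{a}
  S via S→b A: +{b}
  FIRST[S]={a,b}  FIRST[A]={a,b}  FIRST[B]={a,b}
[2] (no change)
  FIRST[S]={a,b}  FIRST[A]={a,b}  FIRST[B]={a,b}

FIRST(B) = ["a", "b"]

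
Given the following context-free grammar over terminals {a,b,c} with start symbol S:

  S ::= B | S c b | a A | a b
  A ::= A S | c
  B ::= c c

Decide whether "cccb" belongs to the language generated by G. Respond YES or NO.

Convert to CNF:
  S -> S X3 | T0 T0 | T2 A | T2 T1
  A -> A S | c
  B -> T0 T0
  T0 -> c
  T1 -> b
  T2 -> a
  X3 -> T0 T1

CYK table (by increasing span):
  cell(0,0) c: {A,T0}  orig:{A}
  cell(1,1) c: {A,T0}  orig:{A}
  cell(2,2) c: {A,T0}  orig:{A}
  cell(3,3) b: {T1}  orig:{}
  cell(0,1) cc: {B,S}
  cell(1,2) cc: {B,S}
  cell(2,3) cb: {X3}  orig:{}
  cell(0,2) ccc: {A}
  cell(1,3) ccb: ∅
  cell(0,3) cccb: {S}

S ∈ T[0,3] ⇒ YES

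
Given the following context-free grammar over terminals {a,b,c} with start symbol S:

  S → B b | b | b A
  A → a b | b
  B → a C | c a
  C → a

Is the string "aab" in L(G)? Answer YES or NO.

CNF form of G:
  S -> B T1 | T1 A | b
  A -> T0 T1 | b
  B -> T0 C | T2 T0
  C -> a
  T0 -> a
  T1 -> b
  T2 -> c

Fill CYK table bottom-up:
  cell(0,0) a: {C,T0}  orig:{C}
  cell(1,1) a: {C,T0}  orig:{C}
  cell(2,2) b: {A,S,T1}  orig:{A,S}
  cell(0,1) aa: {B}
  cell(1,2) ab: {A}
  cell(0,2) aab: {S}

S ∈ T[0,2] ⇒ YES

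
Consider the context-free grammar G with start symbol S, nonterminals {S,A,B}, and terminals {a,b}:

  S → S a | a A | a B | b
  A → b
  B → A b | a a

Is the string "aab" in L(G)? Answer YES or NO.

CNF form of G:
  S -> S T1 | T1 A | T1 B | b
  A -> b
  B -> A T0 | T1 T1
  T0 -> b
  T1 -> a

Fill CYK table bottom-up:
  [0..0]={T1}  "a"  orig:{}
  [1..1]={T1}  "a"  orig:{}
  [2..2]={A,S,T0}  "b"  orig:{A,S}
  [0..1]={B}  "aa"
  [1..2]={S}  "ab"
  [0..2]=∅  "aab"

S ∉ T[0,2] ⇒ NO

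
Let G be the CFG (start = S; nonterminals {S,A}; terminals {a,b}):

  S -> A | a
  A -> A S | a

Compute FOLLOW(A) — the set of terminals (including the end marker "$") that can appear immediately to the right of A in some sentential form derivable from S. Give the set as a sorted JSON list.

FIRST sets, iterate to fixpoint:
[1]
  A via A→a: +{a}
  S via S→A: +{a}
  FIRST[S]={a}  FIRST[A]={a}
[2] — fixpoint
  FIRST[S]={a}  FIRST[A]={a}

FOLLOW iteration:
FOLLOW(S) := {$}
iter 1:
  A→A S: FOLLOW(A) ⊇ FIRST(S) = {a}; new: +{a}
  A→A S: FOLLOW(S) ⊇ FOLLOW(A) ⊇ {a}; new: +{a}
  S→A: FOLLOW(A) ⊇ FOLLOW(S) ⊇ {$,a}; new: +{$}
  S: {$,a}  A: {$,a}
iter 2: done
  S: {$,a}  A: {$,a}

FOLLOW(A) = ["$", "a"]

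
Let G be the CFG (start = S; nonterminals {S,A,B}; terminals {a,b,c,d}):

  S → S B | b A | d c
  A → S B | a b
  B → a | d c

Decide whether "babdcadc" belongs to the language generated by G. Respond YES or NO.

Convert to CNF:
  S -> S B | T1 A | T2 T3
  A -> S B | T0 T1
  B -> T2 T3 | a
  T0 -> a
  T1 -> b
  T2 -> d
  T3 -> c

CYK table (by increasing span):
  [0..0]={T1}  "b"  orig:{}
  [1..1]={B,T0}  "a"  orig:{B}
  [2..2]={T1}  "b"  orig:{}
  [3..3]={T2}  "d"  orig:{}
  [4..4]={T3}  "c"  orig:{}
  [5..5]={B,T0}  "a"  orig:{B}
  [6..6]={T2}  "d"  orig:{}
  [7..7]={T3}  "c"  orig:{}
  [0..1]=∅  "ba"
  [1..2]={A}  "ab"
  [2..3]=∅  "bd"
  [3..4]={B,S}  "dc"
  [4..5]=∅  "ca"
  [5..6]=∅  "ad"
  [6..7]={B,S}  "dc"
  [0..2]={S}  "bab"
  [1..3]=∅  "abd"
  [2..4]=∅  "bdc"
  [3..5]={A,S}  "dca"
  [4..6]=∅  "cad"
  [5..7]=∅  "adc"
  [0..3]=∅  "babd"
  [1..4]=∅  "abdc"
  [2..5]={S}  "bdca"
  [3..6]=∅  "dcad"
  [4..7]=∅  "cadc"
  [0..4]={A,S}  "babdc"
  [1..5]=∅  "abdca"
  [2..6]=∅  "bdcad"
  [3..7]={A,S}  "dcadc"
  [0..5]={A,S}  "babdca"
  [1..6]=∅  "abdcad"
  [2..7]={A,S}  "bdcadc"
  [0..6]=∅  "babdcad"
  [1..7]=∅  "abdcadc"
  [0..7]={A,S}  "babdcadc"

S ∈ T[0,7] ⇒ YES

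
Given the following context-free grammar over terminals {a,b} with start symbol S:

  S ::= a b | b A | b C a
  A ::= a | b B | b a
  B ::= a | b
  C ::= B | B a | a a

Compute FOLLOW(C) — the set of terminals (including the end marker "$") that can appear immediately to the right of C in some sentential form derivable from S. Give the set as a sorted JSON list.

Compute FIRST by fixpoint:
[1]
  A via A→a: +{a}
  A via A→b B: +{b}
  B via B→a: +{a}
  B via B→b: +{b}
  C via C→B: +{a,b}
  S via S→a b: +{a}
  S via S→b A: +{b}
  S: {a,b}  A: {a,b}  B: {a,b}  C: {a,b}
[2] — fixpoint
  S: {a,b}  A: {a,b}  B: {a,b}  C: {a,b}

Compute FOLLOW by fixpoint:
seed FOLLOW(S) with $
round 1:
  C→B a: FOLLOW(B) ⊇ FIRST(a) = {a}; new: +{a}
  S→b A: FOLLOW(A) ⊇ FOLLOW(S) ⊇ {$}; new: +{$}
  S→b C a: FOLLOW(C) ⊇ FIRST(a) = {a}; new: +{a}
  FOLLOW(S)={$}  FOLLOW(A)={$}  FOLLOW(B)={a}  FOLLOW(C)={a}
round 2:
  A→b B: FOLLOW(B) ⊇ FOLLOW(A) ⊇ {$}; new: +{$}
  FOLLOW(S)={$}  FOLLOW(A)={$}  FOLLOW(B)={$,a}  FOLLOW(C)={a}
round 3: — fixpoint
  FOLLOW(S)={$}  FOLLOW(A)={$}  FOLLOW(B)={$,a}  FOLLOW(C)={a}

FOLLOW(C) = ["a"]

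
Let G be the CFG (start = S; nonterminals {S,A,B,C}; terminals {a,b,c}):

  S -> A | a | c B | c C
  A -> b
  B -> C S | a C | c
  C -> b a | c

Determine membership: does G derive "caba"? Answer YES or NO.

CNF form of G:
  S -> T2 B | T2 C | a | b
  A -> b
  B -> C S | T0 C | c
  C -> T1 T0 | c
  T0 -> a
  T1 -> b
  T2 -> c

CYK fill:
  T[0,0] 'c' = {B,C,T2}  orig:{B,C}
  T[1,1] 'a' = {S,T0}  orig:{S}
  T[2,2] 'b' = {A,S,T1}  orig:{A,S}
  T[3,3] 'a' = {S,T0}  orig:{S}
  T[0,1] 'ca' = {B}
  T[1,2] 'ab' = ∅
  T[2,3] 'ba' = {C}
  T[0,2] 'cab' = ∅
  T[1,3] 'aba' = {B}
  T[0,3] 'caba' = {S}

S ∈ T[0,3] ⇒ YES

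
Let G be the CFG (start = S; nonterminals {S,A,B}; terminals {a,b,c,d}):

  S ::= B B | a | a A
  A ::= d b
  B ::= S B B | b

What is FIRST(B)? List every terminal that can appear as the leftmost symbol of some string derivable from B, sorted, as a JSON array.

Compute FIRST by fixpoint:
pass 1:
  A via A→d b: +{d}
  B via B→b: +{b}
  S via S→B B: +{b}
  S via S→a: +{a}
  FIRST[S]={a,b}  FIRST[A]={d}  FIRST[B]={b}
pass 2:
  B via B→S B B: +{a}
  FIRST[S]={a,b}  FIRST[A]={d}  FIRST[B]={a,b}
pass 3: (no change)
  FIRST[S]={a,b}  FIRST[A]={d}  FIRST[B]={a,b}

FIRST(B) = ["a", "b"]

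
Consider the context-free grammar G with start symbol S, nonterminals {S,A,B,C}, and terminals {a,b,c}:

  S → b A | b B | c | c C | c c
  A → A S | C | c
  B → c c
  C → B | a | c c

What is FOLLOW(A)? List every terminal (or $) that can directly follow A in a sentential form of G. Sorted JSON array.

FIRST iteration:
pass 1:
  A via A→c: +{c}
  B via B→c c: +{c}
  C via C→B: +{c}
  C via C→a: +{a}
  S via S→b A: +{b}
  S via S→c: +{c}
  S: {b,c}  A: {c}  B: {c}  C: {a,c}
pass 2:
  A via A→C: +{a}
  S: {b,c}  A: {a,c}  B: {c}  C: {a,c}
pass 3: (stable)
  S: {b,c}  A: {a,c}  B: {c}  C: {a,c}

FOLLOW iteration:
FOLLOW(S) := {$}
pass 1:
  A→A S: FOLLOW(A) ⊇ FIRST(S) = {b,c}; new: +{b,c}
  A→A S: FOLLOW(S) ⊇ FOLLOW(A) ⊇ {b,c}; new: +{b,c}
  A→C: FOLLOW(C) ⊇ FOLLOW(A) ⊇ {b,c}; new: +{b,c}
  C→B: FOLLOW(B) ⊇ FOLLOW(C) ⊇ {b,c}; new: +{b,c}
  S→b A: FOLLOW(A) ⊇ FOLLOW(S) ⊇ {$,b,c}; new: +{$}
  S→b B: FOLLOW(B) ⊇ FOLLOW(S) ⊇ {$,b,c}; new: +{$}
  S→c C: FOLLOW(C) ⊇ FOLLOW(S) ⊇ {$,b,c}; new: +{$}
  S: {$,b,c}  A: {$,b,c}  B: {$,b,c}  C: {$,b,c}
pass 2: (no change)
  S: {$,b,c}  A: {$,b,c}  B: {$,b,c}  C: {$,b,c}

FOLLOW(A) = ["$", "b", "c"]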